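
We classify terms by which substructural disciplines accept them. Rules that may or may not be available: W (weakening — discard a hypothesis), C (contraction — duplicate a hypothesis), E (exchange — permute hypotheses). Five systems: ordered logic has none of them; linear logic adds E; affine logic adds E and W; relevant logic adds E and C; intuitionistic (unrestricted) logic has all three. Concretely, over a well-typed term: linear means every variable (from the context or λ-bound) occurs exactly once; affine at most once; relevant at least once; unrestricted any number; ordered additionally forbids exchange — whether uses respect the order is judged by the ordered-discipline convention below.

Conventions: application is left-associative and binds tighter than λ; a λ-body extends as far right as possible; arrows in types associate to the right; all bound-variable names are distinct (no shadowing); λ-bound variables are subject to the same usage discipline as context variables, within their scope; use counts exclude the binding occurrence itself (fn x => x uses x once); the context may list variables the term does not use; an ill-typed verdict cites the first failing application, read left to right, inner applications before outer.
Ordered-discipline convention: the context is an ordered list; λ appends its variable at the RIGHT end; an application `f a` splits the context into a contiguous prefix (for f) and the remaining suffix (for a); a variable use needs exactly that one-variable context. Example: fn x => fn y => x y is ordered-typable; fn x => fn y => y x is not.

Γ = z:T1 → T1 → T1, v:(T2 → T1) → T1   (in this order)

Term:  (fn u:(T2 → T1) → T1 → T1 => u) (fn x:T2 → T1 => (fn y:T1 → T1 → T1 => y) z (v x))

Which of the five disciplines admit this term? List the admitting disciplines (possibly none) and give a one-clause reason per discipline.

admitting disciplines: ordered, linear, affine, relevant, unrestricted
variable uses: z: 1, v: 1, u (bound): 1, x (bound): 1, y (bound): 1
order of uses: u, y, z, v, x
typing: well-typed at (T2 → T1) → T1 → T1
ordered: ✓, single-use (z, v, u, x, y), ordered derivation ok
linear: ✓, exactly-once usage across z, v, u, x, y
affine: ✓, z, v, u, x, y: no repeats, contraction unneeded
relevant: ✓, z, v, u, x, y: all used, weakening unneeded
unrestricted: ✓, simply typable at (T2 → T1) → T1 → T1; W, C, E all held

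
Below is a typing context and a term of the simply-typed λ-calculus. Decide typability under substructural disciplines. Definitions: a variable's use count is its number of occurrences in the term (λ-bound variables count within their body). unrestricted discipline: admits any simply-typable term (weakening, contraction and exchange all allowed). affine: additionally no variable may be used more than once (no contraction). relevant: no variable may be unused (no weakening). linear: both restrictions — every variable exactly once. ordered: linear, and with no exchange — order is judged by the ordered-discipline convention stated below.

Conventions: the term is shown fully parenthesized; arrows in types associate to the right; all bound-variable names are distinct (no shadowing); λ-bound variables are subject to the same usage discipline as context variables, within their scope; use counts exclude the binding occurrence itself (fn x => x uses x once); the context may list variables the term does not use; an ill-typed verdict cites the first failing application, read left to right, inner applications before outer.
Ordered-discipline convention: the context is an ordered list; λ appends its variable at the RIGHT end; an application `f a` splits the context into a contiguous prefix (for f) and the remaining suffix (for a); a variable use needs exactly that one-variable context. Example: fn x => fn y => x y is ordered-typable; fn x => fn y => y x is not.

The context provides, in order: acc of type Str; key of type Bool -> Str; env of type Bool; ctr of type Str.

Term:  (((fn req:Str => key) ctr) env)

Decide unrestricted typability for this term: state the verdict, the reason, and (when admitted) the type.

yes — simply typable at Str; W, C, E all held; term : Str
counts: acc: 0, key: 1, env: 1, ctr: 1, req [bound]: 0
uses in reading order: key, ctr, env
typing: well-typed at Str
all disciplines: ordered ✗ | linear ✗ | affine ✓ | relevant ✗ | unrestricted ✓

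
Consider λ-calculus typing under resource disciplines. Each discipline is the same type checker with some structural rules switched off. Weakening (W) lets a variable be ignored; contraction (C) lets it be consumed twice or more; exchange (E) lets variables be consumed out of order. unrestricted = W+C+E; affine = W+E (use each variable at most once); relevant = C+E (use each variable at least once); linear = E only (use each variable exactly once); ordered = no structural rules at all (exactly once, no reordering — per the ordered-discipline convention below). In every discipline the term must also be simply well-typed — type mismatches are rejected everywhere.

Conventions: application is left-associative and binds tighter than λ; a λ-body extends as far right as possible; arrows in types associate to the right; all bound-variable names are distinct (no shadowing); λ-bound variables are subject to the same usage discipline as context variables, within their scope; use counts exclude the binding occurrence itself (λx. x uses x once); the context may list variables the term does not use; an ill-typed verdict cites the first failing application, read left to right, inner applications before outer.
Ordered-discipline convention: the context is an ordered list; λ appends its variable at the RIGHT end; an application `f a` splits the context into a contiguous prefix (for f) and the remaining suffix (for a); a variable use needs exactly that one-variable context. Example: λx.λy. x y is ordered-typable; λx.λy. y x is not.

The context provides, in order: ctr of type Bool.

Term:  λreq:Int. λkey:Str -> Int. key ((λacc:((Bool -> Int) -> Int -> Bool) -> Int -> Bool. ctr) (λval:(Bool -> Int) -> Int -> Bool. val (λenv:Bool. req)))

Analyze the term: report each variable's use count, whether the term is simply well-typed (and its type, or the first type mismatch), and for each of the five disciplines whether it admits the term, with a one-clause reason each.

counts: ctr ×1, req (λ-bound) ×1, key (λ-bound) ×1, acc (λ-bound) ×0, val (λ-bound) ×1, env (λ-bound) ×0
use order (left to right): key, ctr, val, req
typing: ill-typed: an argument Bool mismatches the expected Str
ordered: ✗, a type mismatch blocks all five
linear: ✗, the type mismatch rejects it
affine: ✗, not simply typable
relevant: ✗, fails simple typing
unrestricted: ✗, a type mismatch blocks all five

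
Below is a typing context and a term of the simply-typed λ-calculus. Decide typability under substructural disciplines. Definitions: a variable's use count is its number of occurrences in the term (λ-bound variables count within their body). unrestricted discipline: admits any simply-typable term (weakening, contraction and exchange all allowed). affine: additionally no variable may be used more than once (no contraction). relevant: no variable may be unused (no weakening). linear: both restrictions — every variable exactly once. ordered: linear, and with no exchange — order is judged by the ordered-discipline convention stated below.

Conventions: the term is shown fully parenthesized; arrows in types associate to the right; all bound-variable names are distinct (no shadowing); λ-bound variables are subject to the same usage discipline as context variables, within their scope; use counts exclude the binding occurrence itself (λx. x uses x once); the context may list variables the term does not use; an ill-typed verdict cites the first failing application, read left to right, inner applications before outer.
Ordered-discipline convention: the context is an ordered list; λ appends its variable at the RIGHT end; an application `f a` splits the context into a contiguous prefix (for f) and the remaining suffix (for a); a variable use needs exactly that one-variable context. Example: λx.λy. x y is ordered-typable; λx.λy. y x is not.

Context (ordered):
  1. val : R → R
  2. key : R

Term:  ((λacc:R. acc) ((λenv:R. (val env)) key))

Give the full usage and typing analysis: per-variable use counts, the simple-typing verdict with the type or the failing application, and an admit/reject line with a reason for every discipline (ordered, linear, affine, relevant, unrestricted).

counts: val: 1×, key: 1×, acc (λ-bound): 1×, env (λ-bound): 1×
use order (left to right): acc, val, env, key
typing: well-typed at R
ordered: ✓ — single-use (val, key, acc, env), ordered derivation ok
linear: ✓ — single use per variable (val, key, acc, env)
affine: ✓ — no duplicate uses among val, key, acc, env
relevant: ✓ — none of val, key, acc, env goes unused
unrestricted: ✓ — typability at R is all that's needed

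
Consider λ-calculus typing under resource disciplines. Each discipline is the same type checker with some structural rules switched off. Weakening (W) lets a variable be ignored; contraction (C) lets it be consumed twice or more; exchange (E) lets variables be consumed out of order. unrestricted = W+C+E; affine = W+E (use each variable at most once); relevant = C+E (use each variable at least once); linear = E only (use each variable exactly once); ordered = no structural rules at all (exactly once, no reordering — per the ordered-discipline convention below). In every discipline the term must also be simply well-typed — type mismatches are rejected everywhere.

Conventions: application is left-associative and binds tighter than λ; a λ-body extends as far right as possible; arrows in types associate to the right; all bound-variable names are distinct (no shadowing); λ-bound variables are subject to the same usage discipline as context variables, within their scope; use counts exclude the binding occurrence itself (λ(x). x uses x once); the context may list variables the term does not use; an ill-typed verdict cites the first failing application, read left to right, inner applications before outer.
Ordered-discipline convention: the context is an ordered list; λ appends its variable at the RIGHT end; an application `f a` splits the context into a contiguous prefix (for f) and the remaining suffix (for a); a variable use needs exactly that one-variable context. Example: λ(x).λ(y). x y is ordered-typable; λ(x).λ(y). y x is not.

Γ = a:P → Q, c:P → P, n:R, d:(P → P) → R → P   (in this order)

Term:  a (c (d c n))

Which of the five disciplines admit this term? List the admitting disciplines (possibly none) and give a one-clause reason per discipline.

admitted in: relevant, unrestricted
variable uses: a: 1, c: 2, n: 1, d: 1
left-to-right use order: a, c, d, c, n
typing: ✓ — Q
ordered ✗ (needs contraction — c ×2)
linear ✗ (needs contraction — c ×2)
affine ✗ (needs contraction — c ×2)
relevant ✓ (a, c, n, d: all used, weakening unneeded)
unrestricted ✓ (well-typed at Q; no restrictions here)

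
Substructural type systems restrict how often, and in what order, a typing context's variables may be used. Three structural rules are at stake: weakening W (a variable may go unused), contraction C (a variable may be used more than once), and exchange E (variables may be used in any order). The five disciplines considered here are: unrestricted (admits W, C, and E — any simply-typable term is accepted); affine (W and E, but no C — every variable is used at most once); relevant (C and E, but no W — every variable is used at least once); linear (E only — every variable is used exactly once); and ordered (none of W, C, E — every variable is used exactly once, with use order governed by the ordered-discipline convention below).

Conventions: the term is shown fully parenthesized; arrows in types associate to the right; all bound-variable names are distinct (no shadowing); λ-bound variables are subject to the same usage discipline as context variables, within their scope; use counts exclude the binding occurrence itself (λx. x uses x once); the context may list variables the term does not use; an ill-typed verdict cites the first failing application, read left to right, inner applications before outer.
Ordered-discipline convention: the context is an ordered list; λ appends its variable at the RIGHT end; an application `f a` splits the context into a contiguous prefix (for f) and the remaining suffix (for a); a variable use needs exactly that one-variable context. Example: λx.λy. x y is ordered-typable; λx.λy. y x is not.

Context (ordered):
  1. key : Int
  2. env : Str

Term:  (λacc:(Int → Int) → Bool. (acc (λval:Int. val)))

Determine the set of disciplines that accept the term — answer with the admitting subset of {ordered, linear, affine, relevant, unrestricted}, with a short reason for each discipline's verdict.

admitted in: affine, unrestricted
counts: key: 0×, env: 0×, acc (bound): 1×, val (bound): 1×
uses in reading order: acc, val
typing: well-typed at ((Int → Int) → Bool) → Bool
ordered: ✗ — key, env left unused
linear: ✗ — key, env left unused
affine: ✓ — no duplicate uses among key, env, acc, val
relevant: ✗ — key, env left unused
unrestricted: ✓ — typability at ((Int → Int) → Bool) → Bool is all that's needed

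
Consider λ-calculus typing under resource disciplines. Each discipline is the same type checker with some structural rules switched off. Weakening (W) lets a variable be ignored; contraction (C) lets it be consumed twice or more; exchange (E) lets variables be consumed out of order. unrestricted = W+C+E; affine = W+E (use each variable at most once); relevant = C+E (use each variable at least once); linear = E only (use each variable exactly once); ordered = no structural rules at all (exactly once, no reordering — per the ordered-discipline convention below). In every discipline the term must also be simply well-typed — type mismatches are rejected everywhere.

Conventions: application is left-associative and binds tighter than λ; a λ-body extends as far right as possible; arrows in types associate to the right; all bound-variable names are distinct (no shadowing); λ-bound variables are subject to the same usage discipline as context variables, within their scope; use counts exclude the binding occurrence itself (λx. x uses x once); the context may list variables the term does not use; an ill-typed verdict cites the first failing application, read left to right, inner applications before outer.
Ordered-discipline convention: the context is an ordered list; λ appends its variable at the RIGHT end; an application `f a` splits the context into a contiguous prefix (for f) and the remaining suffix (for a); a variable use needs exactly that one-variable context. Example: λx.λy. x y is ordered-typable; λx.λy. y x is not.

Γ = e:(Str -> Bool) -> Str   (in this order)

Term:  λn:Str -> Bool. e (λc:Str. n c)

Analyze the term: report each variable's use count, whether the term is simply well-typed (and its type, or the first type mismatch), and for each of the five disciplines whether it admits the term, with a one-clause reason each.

counts: e ×1; n (λ-bound) ×1; c (λ-bound) ×1
left-to-right use order: e, n, c
typing: ✓ — (Str -> Bool) -> Str
ordered: ✓ — single-use (e, n, c), ordered derivation ok
linear: ✓ — e, n, c: one use apiece
affine: ✓ — no duplicate uses among e, n, c
relevant: ✓ — e, n, c: all used, weakening unneeded
unrestricted: ✓ — simply typable at (Str -> Bool) -> Str; W, C, E all held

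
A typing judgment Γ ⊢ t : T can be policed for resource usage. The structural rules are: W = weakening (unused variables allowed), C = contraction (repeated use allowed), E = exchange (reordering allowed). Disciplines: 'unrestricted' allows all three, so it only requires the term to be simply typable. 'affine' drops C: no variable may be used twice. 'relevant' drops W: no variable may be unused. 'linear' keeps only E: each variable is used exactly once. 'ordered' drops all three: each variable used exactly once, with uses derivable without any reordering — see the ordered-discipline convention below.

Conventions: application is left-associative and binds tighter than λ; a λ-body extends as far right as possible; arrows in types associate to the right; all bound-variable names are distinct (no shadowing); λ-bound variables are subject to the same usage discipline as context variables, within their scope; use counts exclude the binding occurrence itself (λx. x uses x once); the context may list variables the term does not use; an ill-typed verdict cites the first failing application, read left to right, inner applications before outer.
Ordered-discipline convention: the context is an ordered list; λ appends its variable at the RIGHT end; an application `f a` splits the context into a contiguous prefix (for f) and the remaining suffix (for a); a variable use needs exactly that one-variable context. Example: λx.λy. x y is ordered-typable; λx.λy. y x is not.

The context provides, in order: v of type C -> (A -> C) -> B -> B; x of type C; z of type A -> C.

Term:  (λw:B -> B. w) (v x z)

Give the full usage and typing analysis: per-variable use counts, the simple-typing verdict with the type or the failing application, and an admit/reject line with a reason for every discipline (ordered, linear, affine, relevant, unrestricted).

variable uses: v ×1, x ×1, z ×1, w (λ-bound) ×1
left-to-right use order: w, v, x, z
typing: ✓ — B -> B
ordered ✓ (one use each (v, x, z, w); ordered split holds)
linear ✓ (single use per variable (v, x, z, w))
affine ✓ (at most one use each (v, x, z, w))
relevant ✓ (none of v, x, z, w goes unused)
unrestricted ✓ (simply typable at B -> B; W, C, E all held)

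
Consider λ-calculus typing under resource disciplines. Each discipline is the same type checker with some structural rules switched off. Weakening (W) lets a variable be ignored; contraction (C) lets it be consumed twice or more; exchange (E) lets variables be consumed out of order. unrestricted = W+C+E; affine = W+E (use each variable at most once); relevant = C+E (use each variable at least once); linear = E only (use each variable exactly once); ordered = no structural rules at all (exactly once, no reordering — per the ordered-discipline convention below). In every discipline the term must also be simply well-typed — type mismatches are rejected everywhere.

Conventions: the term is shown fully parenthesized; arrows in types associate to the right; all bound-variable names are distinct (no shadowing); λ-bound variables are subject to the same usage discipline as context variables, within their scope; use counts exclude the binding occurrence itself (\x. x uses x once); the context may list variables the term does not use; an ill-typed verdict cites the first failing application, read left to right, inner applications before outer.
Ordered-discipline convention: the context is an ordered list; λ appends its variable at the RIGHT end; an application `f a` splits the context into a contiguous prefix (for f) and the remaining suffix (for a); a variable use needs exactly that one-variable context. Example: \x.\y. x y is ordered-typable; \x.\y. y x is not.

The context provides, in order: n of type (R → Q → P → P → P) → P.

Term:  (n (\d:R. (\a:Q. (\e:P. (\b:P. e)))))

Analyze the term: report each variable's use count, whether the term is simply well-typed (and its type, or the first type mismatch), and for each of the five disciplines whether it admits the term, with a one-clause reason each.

counts: n ×1; d [bound] ×0; a [bound] ×0; e [bound] ×1; b [bound] ×0
uses in reading order: n, e
typing: ✓ — P
ordered: ✗, d, a, b left unused
linear: ✗, d, a, b left unused
affine: ✓, none of n, d, a, e, b used more than once
relevant: ✗, d, a, b left unused
unrestricted: ✓, type-checks (P) and nothing is barred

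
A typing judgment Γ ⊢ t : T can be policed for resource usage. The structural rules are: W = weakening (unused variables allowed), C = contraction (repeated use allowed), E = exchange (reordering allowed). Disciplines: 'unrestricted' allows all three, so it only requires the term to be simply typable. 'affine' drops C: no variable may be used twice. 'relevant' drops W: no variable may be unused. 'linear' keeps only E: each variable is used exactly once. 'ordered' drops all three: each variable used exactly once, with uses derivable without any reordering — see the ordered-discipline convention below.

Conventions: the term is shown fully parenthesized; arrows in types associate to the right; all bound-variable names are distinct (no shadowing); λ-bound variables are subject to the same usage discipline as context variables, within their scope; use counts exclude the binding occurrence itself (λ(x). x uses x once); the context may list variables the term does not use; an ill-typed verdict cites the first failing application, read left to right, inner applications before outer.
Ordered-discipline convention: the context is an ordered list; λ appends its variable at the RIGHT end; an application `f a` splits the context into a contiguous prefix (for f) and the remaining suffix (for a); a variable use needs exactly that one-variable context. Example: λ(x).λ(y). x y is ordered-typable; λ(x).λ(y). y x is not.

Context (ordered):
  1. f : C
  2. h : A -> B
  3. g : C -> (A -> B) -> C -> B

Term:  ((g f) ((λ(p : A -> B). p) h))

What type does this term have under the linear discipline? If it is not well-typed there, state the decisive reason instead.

term : C -> B
counts: f=1; h=1; g=1; p [bound]=1
left-to-right use order: g, f, p, h
typing: well-typed — term : C -> B
summary: ordered ✗ · linear ✓ · affine ✓ · relevant ✓ · unrestricted ✓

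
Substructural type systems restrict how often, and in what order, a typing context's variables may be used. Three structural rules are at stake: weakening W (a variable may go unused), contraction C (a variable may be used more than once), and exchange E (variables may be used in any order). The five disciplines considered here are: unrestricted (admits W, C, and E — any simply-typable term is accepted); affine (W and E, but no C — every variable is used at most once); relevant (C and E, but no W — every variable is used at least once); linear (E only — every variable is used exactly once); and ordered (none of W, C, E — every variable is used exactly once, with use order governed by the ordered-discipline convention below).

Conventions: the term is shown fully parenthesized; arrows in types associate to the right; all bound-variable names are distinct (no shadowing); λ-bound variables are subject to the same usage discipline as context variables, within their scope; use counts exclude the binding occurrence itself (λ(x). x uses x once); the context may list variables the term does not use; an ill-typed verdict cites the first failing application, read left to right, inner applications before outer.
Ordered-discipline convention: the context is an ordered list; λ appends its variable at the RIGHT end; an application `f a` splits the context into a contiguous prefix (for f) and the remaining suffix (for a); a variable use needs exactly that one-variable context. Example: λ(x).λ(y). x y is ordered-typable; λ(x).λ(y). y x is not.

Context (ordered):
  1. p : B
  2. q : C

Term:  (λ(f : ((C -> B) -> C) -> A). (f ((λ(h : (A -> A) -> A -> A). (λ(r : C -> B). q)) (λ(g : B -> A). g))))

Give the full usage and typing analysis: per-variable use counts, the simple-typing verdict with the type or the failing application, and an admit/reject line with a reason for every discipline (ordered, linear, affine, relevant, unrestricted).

variable uses: p: 0×; q: 1×; f (bound): 1×; h (bound): 0×; r (bound): 0×; g (bound): 1×
left-to-right use order: f, q, g
typing: ill-typed: a function awaiting (A -> A) -> A -> A gets (B -> A) -> B -> A
ordered: ✗ — a type mismatch blocks all five
linear: ✗ — the type mismatch rejects it
affine: ✗ — not simply typable
relevant: ✗ — fails simple typing
unrestricted: ✗ — a type mismatch blocks all five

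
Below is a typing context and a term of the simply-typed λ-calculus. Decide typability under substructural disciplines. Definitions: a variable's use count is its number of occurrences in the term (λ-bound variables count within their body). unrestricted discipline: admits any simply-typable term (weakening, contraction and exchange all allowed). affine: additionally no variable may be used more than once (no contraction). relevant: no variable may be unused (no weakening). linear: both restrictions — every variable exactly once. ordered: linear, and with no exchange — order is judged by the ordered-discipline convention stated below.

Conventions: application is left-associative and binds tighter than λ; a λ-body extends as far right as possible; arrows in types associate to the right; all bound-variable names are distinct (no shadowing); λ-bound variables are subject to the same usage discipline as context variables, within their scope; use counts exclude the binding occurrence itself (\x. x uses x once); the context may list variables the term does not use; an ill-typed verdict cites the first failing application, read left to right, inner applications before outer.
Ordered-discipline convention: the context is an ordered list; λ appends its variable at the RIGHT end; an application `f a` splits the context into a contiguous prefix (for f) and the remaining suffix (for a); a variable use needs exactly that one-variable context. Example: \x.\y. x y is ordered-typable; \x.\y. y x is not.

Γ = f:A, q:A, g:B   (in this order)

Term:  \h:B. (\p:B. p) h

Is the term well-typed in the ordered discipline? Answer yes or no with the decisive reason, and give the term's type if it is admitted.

no — f, q, g left unused
variable uses: f=0; q=0; g=0; h (λ-bound)=1; p (λ-bound)=1
use order (left to right): p, h
typing: the term checks, with type B -> B
all disciplines: ordered ✗, linear ✗, affine ✓, relevant ✗, unrestricted ✓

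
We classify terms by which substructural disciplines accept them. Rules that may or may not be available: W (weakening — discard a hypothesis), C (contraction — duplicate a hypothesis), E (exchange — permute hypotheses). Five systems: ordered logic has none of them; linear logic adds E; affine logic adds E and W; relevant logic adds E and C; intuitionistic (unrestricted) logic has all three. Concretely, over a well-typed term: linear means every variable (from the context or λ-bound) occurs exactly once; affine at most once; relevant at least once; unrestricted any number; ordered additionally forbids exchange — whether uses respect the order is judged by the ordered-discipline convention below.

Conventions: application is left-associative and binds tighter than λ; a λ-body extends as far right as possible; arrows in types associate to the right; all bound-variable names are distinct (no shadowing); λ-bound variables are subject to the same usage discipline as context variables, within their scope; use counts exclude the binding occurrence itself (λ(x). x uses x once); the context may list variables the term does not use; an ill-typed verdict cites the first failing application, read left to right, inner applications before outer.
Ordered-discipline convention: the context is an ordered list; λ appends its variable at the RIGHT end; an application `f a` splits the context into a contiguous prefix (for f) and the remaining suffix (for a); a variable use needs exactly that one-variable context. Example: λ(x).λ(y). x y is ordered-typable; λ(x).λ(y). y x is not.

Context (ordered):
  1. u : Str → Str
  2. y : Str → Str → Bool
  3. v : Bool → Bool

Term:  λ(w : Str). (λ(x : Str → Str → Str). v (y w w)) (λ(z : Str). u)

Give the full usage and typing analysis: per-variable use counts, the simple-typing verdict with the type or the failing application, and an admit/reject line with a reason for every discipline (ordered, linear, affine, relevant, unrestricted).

counts: u ×1; y ×1; v ×1; w [bound] ×2; x [bound] ×0; z [bound] ×0
left-to-right use order: v, y, w, w, u
typing: well-typed at Str → Bool
ordered: ✗, w ×2 used more than once (contraction); x, z left unused
linear: ✗, w ×2 used more than once (contraction); x, z left unused
affine: ✗, w ×2 used more than once (contraction)
relevant: ✗, x, z left unused
unrestricted: ✓, type-checks (Str → Bool) and nothing is barred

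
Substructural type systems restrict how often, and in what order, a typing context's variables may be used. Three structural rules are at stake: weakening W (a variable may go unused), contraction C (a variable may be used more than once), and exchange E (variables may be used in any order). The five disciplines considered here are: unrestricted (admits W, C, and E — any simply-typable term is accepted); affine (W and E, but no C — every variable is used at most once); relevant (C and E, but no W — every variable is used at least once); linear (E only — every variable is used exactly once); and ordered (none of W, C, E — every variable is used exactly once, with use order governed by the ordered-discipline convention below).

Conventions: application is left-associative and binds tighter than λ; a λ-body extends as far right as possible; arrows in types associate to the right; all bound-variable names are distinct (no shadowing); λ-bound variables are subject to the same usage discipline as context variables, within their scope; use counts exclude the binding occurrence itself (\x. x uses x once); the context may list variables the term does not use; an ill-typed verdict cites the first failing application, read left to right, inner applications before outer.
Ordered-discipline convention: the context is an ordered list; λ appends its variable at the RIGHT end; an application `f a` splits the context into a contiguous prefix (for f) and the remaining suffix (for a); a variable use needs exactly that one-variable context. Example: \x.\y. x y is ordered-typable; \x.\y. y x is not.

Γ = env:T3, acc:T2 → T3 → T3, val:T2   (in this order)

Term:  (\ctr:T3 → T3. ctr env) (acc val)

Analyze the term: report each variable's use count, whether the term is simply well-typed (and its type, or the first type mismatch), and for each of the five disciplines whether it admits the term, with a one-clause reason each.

variable uses: env: 1×, acc: 1×, val: 1×, ctr (λ-bound): 1×
order of uses: ctr, env, acc, val
typing: ✓ — T3
ordered: ✗, use order ctr, env, acc, val needs exchange
linear: ✓, single use per variable (env, acc, val, ctr)
affine: ✓, none of env, acc, val, ctr used more than once
relevant: ✓, at least one use each (env, acc, val, ctr)
unrestricted: ✓, typability at T3 is all that's needed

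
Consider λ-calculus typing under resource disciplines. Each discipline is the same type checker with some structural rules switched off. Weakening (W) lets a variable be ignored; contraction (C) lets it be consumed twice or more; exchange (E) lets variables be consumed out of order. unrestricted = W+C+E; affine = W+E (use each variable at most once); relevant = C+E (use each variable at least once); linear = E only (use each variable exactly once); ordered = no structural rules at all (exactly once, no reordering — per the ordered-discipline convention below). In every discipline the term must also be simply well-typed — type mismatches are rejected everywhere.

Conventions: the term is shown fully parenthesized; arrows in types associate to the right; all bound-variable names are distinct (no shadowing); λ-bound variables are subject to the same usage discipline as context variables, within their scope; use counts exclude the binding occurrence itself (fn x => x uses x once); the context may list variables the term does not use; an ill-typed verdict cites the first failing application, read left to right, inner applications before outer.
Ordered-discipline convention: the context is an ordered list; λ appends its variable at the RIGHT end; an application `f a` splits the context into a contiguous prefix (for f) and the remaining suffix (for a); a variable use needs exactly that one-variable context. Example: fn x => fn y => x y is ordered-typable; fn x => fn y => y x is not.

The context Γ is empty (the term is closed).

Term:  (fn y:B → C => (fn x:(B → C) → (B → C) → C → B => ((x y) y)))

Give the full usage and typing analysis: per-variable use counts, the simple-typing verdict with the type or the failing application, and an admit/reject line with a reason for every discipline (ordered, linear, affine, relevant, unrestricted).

usage: y (bound) ×2; x (bound) ×1
left-to-right use order: x, y, y
typing: well-typed — term : (B → C) → ((B → C) → (B → C) → C → B) → C → B
ordered: ✗ — needs contraction — y ×2
linear: ✗ — needs contraction — y ×2
affine: ✗ — needs contraction — y ×2
relevant: ✓ — none of y, x goes unused
unrestricted: ✓ — type-checks ((B → C) → ((B → C) → (B → C) → C → B) → C → B) and nothing is barred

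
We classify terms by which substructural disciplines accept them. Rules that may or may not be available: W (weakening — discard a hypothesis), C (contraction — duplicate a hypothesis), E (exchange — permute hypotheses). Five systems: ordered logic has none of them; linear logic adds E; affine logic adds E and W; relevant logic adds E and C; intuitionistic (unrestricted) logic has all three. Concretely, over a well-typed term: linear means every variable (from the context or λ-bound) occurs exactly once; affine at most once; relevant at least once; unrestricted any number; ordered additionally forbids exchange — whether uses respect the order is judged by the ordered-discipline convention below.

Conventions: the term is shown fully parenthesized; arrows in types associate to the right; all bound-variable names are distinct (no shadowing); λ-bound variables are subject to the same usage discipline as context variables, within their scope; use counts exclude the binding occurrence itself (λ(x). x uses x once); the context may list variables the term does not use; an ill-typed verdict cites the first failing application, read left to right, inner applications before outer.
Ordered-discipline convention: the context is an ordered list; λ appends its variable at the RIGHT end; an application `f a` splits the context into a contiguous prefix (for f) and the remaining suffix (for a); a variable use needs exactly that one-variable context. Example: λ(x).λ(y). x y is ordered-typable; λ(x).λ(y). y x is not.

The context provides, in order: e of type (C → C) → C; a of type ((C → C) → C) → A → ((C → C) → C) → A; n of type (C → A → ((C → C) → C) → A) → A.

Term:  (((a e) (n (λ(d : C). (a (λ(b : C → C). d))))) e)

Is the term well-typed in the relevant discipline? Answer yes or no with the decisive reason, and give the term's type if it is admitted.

no — b never used (weakening)
variable uses: e=2, a=2, n=1, d [bound]=1, b [bound]=0
use order (left to right): a, e, n, a, d, e
typing: well-typed — term : A
per-discipline verdicts: ordered ✗ | linear ✗ | affine ✗ | relevant ✗ | unrestricted ✓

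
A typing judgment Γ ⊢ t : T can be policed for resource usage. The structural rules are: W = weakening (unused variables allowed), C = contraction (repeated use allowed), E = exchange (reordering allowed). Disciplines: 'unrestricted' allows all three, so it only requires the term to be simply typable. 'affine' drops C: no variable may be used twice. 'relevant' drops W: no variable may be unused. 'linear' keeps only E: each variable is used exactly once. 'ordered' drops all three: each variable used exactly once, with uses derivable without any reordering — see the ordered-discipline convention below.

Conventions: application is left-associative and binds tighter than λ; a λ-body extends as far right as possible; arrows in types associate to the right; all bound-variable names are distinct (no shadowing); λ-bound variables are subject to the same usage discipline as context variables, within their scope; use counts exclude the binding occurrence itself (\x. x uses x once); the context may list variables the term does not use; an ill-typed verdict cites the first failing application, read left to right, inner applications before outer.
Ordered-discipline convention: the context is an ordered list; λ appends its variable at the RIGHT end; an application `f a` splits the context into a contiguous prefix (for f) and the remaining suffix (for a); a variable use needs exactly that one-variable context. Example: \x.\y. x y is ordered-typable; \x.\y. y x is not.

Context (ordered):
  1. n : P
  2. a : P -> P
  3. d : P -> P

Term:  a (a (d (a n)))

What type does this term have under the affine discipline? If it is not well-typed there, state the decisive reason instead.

not well-typed under affine — a ×3 used more than once (contraction)
counts: n=1; a=3; d=1
order of uses: a, a, d, a, n
typing: well-typed at P
summary: ordered ✗ | linear ✗ | affine ✗ | relevant ✓ | unrestricted ✓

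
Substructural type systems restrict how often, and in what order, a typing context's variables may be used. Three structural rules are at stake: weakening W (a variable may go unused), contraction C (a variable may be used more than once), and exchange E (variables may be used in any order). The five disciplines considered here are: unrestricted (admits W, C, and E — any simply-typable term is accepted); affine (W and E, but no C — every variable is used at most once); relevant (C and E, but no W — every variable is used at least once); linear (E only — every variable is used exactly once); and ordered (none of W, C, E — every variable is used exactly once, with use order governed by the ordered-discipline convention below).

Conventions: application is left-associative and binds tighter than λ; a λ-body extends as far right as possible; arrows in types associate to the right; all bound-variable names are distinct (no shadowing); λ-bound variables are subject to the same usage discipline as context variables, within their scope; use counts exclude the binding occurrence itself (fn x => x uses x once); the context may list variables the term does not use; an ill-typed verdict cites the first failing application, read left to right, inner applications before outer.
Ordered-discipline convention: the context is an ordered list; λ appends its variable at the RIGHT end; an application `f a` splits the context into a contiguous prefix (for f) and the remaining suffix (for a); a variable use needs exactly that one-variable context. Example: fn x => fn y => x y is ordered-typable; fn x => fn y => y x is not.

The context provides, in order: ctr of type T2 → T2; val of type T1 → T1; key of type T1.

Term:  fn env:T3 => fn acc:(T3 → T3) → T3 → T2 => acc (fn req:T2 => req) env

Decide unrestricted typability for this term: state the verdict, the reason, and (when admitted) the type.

no — a type mismatch blocks all five
counts: ctr: 0; val: 0; key: 0; env (λ-bound): 1; acc (λ-bound): 1; req (λ-bound): 1
left-to-right use order: acc, req, env
typing: ill-typed: an argument T2 → T2 mismatches the expected T3 → T3
summary: ordered ✗, linear ✗, affine ✗, relevant ✗, unrestricted ✗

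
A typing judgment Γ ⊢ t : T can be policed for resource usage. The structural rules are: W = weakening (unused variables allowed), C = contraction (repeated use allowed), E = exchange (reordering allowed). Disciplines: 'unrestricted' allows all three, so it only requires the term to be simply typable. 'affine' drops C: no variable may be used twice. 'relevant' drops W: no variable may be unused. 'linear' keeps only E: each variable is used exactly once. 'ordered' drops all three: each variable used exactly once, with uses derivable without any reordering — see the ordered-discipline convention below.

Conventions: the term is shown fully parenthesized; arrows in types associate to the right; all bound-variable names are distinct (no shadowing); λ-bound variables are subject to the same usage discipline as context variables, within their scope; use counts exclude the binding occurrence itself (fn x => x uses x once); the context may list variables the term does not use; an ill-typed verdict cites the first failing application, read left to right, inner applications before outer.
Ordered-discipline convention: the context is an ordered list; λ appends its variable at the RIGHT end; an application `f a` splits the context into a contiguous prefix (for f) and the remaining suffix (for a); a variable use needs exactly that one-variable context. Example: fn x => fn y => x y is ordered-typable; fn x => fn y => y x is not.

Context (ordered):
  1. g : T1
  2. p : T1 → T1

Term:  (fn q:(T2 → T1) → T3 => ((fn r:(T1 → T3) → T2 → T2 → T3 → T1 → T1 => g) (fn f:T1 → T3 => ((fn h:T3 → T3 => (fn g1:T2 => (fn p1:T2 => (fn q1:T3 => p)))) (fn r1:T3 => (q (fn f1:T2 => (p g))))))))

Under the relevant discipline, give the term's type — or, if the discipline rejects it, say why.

not well-typed under relevant — needs weakening: r, f, h, g1, p1, q1, r1, f1 unused
use counts: g: 2×; p: 2×; q (λ-bound): 1×; r (λ-bound): 0×; f (λ-bound): 0×; h (λ-bound): 0×; g1 (λ-bound): 0×; p1 (λ-bound): 0×; q1 (λ-bound): 0×; r1 (λ-bound): 0×; f1 (λ-bound): 0×
order of uses: g, p, q, p, g
typing: ✓ — ((T2 → T1) → T3) → T1
across the five disciplines: ordered ✗; linear ✗; affine ✗; relevant ✗; unrestricted ✓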